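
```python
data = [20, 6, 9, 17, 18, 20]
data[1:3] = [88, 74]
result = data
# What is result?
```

data starts as [20, 6, 9, 17, 18, 20] (length 6). The slice data[1:3] covers indices [1, 2] with values [6, 9]. Replacing that slice with [88, 74] (same length) produces [20, 88, 74, 17, 18, 20].

[20, 88, 74, 17, 18, 20]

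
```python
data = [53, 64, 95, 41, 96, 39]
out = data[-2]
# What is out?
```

data has length 6. Negative index -2 maps to positive index 6 + (-2) = 4. data[4] = 96.

96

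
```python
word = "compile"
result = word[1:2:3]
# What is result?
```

word has length 7. The slice word[1:2:3] selects indices [1] (1->'o'), giving 'o'.

'o'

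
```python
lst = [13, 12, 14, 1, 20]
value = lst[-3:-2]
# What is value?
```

lst has length 5. The slice lst[-3:-2] selects indices [2] (2->14), giving [14].

[14]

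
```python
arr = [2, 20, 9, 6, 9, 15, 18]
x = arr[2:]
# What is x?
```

arr has length 7. The slice arr[2:] selects indices [2, 3, 4, 5, 6] (2->9, 3->6, 4->9, 5->15, 6->18), giving [9, 6, 9, 15, 18].

[9, 6, 9, 15, 18]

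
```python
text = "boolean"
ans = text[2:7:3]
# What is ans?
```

text has length 7. The slice text[2:7:3] selects indices [2, 5] (2->'o', 5->'a'), giving 'oa'.

'oa'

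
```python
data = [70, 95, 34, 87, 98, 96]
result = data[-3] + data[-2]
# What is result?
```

data has length 6. Negative index -3 maps to positive index 6 + (-3) = 3. data[3] = 87.
data has length 6. Negative index -2 maps to positive index 6 + (-2) = 4. data[4] = 98.
Sum: 87 + 98 = 185.

185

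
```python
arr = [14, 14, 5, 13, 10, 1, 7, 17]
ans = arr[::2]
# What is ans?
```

arr has length 8. The slice arr[::2] selects indices [0, 2, 4, 6] (0->14, 2->5, 4->10, 6->7), giving [14, 5, 10, 7].

[14, 5, 10, 7]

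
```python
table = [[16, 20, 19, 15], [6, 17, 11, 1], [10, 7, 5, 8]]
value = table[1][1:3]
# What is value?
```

table[1] = [6, 17, 11, 1]. table[1] has length 4. The slice table[1][1:3] selects indices [1, 2] (1->17, 2->11), giving [17, 11].

[17, 11]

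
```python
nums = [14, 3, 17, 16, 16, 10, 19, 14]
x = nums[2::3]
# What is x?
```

nums has length 8. The slice nums[2::3] selects indices [2, 5] (2->17, 5->10), giving [17, 10].

[17, 10]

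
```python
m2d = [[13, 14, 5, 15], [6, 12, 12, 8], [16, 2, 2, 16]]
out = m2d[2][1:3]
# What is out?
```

m2d[2] = [16, 2, 2, 16]. m2d[2] has length 4. The slice m2d[2][1:3] selects indices [1, 2] (1->2, 2->2), giving [2, 2].

[2, 2]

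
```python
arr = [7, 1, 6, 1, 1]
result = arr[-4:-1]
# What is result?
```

arr has length 5. The slice arr[-4:-1] selects indices [1, 2, 3] (1->1, 2->6, 3->1), giving [1, 6, 1].

[1, 6, 1]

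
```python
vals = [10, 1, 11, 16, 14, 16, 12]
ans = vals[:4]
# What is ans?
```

vals has length 7. The slice vals[:4] selects indices [0, 1, 2, 3] (0->10, 1->1, 2->11, 3->16), giving [10, 1, 11, 16].

[10, 1, 11, 16]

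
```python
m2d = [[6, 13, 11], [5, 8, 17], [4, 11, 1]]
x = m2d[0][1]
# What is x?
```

m2d[0] = [6, 13, 11]. Taking column 1 of that row yields 13.

13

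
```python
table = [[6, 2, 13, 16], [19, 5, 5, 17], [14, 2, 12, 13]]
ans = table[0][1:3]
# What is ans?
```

table[0] = [6, 2, 13, 16]. table[0] has length 4. The slice table[0][1:3] selects indices [1, 2] (1->2, 2->13), giving [2, 13].

[2, 13]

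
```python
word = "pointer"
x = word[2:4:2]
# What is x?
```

word has length 7. The slice word[2:4:2] selects indices [2] (2->'i'), giving 'i'.

'i'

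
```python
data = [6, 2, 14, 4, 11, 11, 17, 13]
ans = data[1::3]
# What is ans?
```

data has length 8. The slice data[1::3] selects indices [1, 4, 7] (1->2, 4->11, 7->13), giving [2, 11, 13].

[2, 11, 13]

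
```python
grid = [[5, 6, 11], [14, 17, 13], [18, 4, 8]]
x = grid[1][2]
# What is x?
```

grid[1] = [14, 17, 13]. Taking column 2 of that row yields 13.

13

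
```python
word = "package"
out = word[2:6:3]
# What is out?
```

word has length 7. The slice word[2:6:3] selects indices [2, 5] (2->'c', 5->'g'), giving 'cg'.

'cg'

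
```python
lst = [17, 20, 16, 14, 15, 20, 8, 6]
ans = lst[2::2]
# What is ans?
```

lst has length 8. The slice lst[2::2] selects indices [2, 4, 6] (2->16, 4->15, 6->8), giving [16, 15, 8].

[16, 15, 8]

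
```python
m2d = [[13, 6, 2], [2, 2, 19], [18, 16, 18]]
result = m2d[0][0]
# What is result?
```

m2d[0] = [13, 6, 2]. Taking column 0 of that row yields 13.

13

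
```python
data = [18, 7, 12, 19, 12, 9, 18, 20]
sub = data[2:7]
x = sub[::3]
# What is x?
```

data has length 8. The slice data[2:7] selects indices [2, 3, 4, 5, 6] (2->12, 3->19, 4->12, 5->9, 6->18), giving [12, 19, 12, 9, 18]. So sub = [12, 19, 12, 9, 18]. sub has length 5. The slice sub[::3] selects indices [0, 3] (0->12, 3->9), giving [12, 9].

[12, 9]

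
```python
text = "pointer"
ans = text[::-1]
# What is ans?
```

text has length 7. The slice text[::-1] selects indices [6, 5, 4, 3, 2, 1, 0] (6->'r', 5->'e', 4->'t', 3->'n', 2->'i', 1->'o', 0->'p'), giving 'retniop'.

'retniop'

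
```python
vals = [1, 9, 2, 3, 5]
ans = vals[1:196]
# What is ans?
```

vals has length 5. The slice vals[1:196] selects indices [1, 2, 3, 4] (1->9, 2->2, 3->3, 4->5), giving [9, 2, 3, 5].

[9, 2, 3, 5]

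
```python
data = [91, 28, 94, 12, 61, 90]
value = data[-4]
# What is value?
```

data has length 6. Negative index -4 maps to positive index 6 + (-4) = 2. data[2] = 94.

94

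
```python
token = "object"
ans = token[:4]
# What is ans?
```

token has length 6. The slice token[:4] selects indices [0, 1, 2, 3] (0->'o', 1->'b', 2->'j', 3->'e'), giving 'obje'.

'obje'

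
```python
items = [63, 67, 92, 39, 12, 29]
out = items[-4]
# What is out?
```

items has length 6. Negative index -4 maps to positive index 6 + (-4) = 2. items[2] = 92.

92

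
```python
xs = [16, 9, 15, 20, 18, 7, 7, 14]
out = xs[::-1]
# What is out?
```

xs has length 8. The slice xs[::-1] selects indices [7, 6, 5, 4, 3, 2, 1, 0] (7->14, 6->7, 5->7, 4->18, 3->20, 2->15, 1->9, 0->16), giving [14, 7, 7, 18, 20, 15, 9, 16].

[14, 7, 7, 18, 20, 15, 9, 16]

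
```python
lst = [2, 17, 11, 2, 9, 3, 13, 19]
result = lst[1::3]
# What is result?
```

lst has length 8. The slice lst[1::3] selects indices [1, 4, 7] (1->17, 4->9, 7->19), giving [17, 9, 19].

[17, 9, 19]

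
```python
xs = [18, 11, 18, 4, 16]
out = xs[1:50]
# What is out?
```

xs has length 5. The slice xs[1:50] selects indices [1, 2, 3, 4] (1->11, 2->18, 3->4, 4->16), giving [11, 18, 4, 16].

[11, 18, 4, 16]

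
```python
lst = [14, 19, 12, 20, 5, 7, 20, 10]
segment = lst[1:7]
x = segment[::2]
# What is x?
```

lst has length 8. The slice lst[1:7] selects indices [1, 2, 3, 4, 5, 6] (1->19, 2->12, 3->20, 4->5, 5->7, 6->20), giving [19, 12, 20, 5, 7, 20]. So segment = [19, 12, 20, 5, 7, 20]. segment has length 6. The slice segment[::2] selects indices [0, 2, 4] (0->19, 2->20, 4->7), giving [19, 20, 7].

[19, 20, 7]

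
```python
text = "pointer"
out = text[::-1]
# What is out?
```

text has length 7. The slice text[::-1] selects indices [6, 5, 4, 3, 2, 1, 0] (6->'r', 5->'e', 4->'t', 3->'n', 2->'i', 1->'o', 0->'p'), giving 'retniop'.

'retniop'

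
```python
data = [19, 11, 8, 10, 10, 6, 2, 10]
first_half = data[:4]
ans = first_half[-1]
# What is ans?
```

data has length 8. The slice data[:4] selects indices [0, 1, 2, 3] (0->19, 1->11, 2->8, 3->10), giving [19, 11, 8, 10]. So first_half = [19, 11, 8, 10]. Then first_half[-1] = 10.

10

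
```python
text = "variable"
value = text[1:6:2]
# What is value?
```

text has length 8. The slice text[1:6:2] selects indices [1, 3, 5] (1->'a', 3->'i', 5->'b'), giving 'aib'.

'aib'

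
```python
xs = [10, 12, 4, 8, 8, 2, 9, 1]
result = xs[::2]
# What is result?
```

xs has length 8. The slice xs[::2] selects indices [0, 2, 4, 6] (0->10, 2->4, 4->8, 6->9), giving [10, 4, 8, 9].

[10, 4, 8, 9]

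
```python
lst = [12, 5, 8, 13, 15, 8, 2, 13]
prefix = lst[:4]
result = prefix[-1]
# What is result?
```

lst has length 8. The slice lst[:4] selects indices [0, 1, 2, 3] (0->12, 1->5, 2->8, 3->13), giving [12, 5, 8, 13]. So prefix = [12, 5, 8, 13]. Then prefix[-1] = 13.

13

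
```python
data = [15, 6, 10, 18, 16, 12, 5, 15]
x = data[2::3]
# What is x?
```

data has length 8. The slice data[2::3] selects indices [2, 5] (2->10, 5->12), giving [10, 12].

[10, 12]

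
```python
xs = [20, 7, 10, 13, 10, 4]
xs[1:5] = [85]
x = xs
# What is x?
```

xs starts as [20, 7, 10, 13, 10, 4] (length 6). The slice xs[1:5] covers indices [1, 2, 3, 4] with values [7, 10, 13, 10]. Replacing that slice with [85] (different length) produces [20, 85, 4].

[20, 85, 4]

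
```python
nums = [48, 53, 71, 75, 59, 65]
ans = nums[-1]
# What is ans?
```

nums has length 6. Negative index -1 maps to positive index 6 + (-1) = 5. nums[5] = 65.

65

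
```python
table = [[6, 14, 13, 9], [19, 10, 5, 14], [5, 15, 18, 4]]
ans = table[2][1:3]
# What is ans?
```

table[2] = [5, 15, 18, 4]. table[2] has length 4. The slice table[2][1:3] selects indices [1, 2] (1->15, 2->18), giving [15, 18].

[15, 18]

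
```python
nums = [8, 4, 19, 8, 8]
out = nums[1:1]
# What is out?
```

nums has length 5. The slice nums[1:1] resolves to an empty index range, so the result is [].

[]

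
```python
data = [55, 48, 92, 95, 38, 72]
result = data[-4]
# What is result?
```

data has length 6. Negative index -4 maps to positive index 6 + (-4) = 2. data[2] = 92.

92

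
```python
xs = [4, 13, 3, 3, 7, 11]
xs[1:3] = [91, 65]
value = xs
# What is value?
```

xs starts as [4, 13, 3, 3, 7, 11] (length 6). The slice xs[1:3] covers indices [1, 2] with values [13, 3]. Replacing that slice with [91, 65] (same length) produces [4, 91, 65, 3, 7, 11].

[4, 91, 65, 3, 7, 11]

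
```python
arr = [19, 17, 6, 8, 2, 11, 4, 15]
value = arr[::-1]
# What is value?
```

arr has length 8. The slice arr[::-1] selects indices [7, 6, 5, 4, 3, 2, 1, 0] (7->15, 6->4, 5->11, 4->2, 3->8, 2->6, 1->17, 0->19), giving [15, 4, 11, 2, 8, 6, 17, 19].

[15, 4, 11, 2, 8, 6, 17, 19]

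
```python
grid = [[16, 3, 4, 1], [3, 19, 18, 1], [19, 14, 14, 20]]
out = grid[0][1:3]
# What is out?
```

grid[0] = [16, 3, 4, 1]. grid[0] has length 4. The slice grid[0][1:3] selects indices [1, 2] (1->3, 2->4), giving [3, 4].

[3, 4]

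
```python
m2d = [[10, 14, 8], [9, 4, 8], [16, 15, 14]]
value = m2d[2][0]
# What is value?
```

m2d[2] = [16, 15, 14]. Taking column 0 of that row yields 16.

16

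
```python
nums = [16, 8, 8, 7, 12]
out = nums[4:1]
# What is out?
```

nums has length 5. The slice nums[4:1] resolves to an empty index range, so the result is [].

[]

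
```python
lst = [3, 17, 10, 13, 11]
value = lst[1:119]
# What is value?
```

lst has length 5. The slice lst[1:119] selects indices [1, 2, 3, 4] (1->17, 2->10, 3->13, 4->11), giving [17, 10, 13, 11].

[17, 10, 13, 11]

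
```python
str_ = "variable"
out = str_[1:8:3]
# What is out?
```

str_ has length 8. The slice str_[1:8:3] selects indices [1, 4, 7] (1->'a', 4->'a', 7->'e'), giving 'aae'.

'aae'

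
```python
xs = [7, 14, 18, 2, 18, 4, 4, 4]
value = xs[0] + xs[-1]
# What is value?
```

xs has length 8. xs[0] = 7.
xs has length 8. Negative index -1 maps to positive index 8 + (-1) = 7. xs[7] = 4.
Sum: 7 + 4 = 11.

11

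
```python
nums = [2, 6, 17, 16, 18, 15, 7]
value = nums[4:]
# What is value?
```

nums has length 7. The slice nums[4:] selects indices [4, 5, 6] (4->18, 5->15, 6->7), giving [18, 15, 7].

[18, 15, 7]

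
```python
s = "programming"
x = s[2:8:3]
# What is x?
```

s has length 11. The slice s[2:8:3] selects indices [2, 5] (2->'o', 5->'a'), giving 'oa'.

'oa'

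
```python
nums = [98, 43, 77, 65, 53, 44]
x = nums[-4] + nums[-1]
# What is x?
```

nums has length 6. Negative index -4 maps to positive index 6 + (-4) = 2. nums[2] = 77.
nums has length 6. Negative index -1 maps to positive index 6 + (-1) = 5. nums[5] = 44.
Sum: 77 + 44 = 121.

121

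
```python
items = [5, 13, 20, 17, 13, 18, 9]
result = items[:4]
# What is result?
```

items has length 7. The slice items[:4] selects indices [0, 1, 2, 3] (0->5, 1->13, 2->20, 3->17), giving [5, 13, 20, 17].

[5, 13, 20, 17]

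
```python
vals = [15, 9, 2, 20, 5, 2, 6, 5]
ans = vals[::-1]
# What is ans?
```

vals has length 8. The slice vals[::-1] selects indices [7, 6, 5, 4, 3, 2, 1, 0] (7->5, 6->6, 5->2, 4->5, 3->20, 2->2, 1->9, 0->15), giving [5, 6, 2, 5, 20, 2, 9, 15].

[5, 6, 2, 5, 20, 2, 9, 15]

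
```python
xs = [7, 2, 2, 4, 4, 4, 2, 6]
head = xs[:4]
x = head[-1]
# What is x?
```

xs has length 8. The slice xs[:4] selects indices [0, 1, 2, 3] (0->7, 1->2, 2->2, 3->4), giving [7, 2, 2, 4]. So head = [7, 2, 2, 4]. Then head[-1] = 4.

4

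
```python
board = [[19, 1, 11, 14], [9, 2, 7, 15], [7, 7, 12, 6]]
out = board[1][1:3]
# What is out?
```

board[1] = [9, 2, 7, 15]. board[1] has length 4. The slice board[1][1:3] selects indices [1, 2] (1->2, 2->7), giving [2, 7].

[2, 7]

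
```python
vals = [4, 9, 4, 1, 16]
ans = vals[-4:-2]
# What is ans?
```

vals has length 5. The slice vals[-4:-2] selects indices [1, 2] (1->9, 2->4), giving [9, 4].

[9, 4]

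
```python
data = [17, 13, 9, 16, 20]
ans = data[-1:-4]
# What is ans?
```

data has length 5. The slice data[-1:-4] resolves to an empty index range, so the result is [].

[]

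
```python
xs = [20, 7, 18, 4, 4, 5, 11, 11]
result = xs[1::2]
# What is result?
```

xs has length 8. The slice xs[1::2] selects indices [1, 3, 5, 7] (1->7, 3->4, 5->5, 7->11), giving [7, 4, 5, 11].

[7, 4, 5, 11]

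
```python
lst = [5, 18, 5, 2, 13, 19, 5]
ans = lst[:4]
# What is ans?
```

lst has length 7. The slice lst[:4] selects indices [0, 1, 2, 3] (0->5, 1->18, 2->5, 3->2), giving [5, 18, 5, 2].

[5, 18, 5, 2]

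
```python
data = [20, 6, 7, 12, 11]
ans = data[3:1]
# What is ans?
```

data has length 5. The slice data[3:1] resolves to an empty index range, so the result is [].

[]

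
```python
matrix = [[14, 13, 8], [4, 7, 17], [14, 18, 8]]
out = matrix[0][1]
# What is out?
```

matrix[0] = [14, 13, 8]. Taking column 1 of that row yields 13.

13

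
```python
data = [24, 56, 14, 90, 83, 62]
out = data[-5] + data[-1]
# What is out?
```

data has length 6. Negative index -5 maps to positive index 6 + (-5) = 1. data[1] = 56.
data has length 6. Negative index -1 maps to positive index 6 + (-1) = 5. data[5] = 62.
Sum: 56 + 62 = 118.

118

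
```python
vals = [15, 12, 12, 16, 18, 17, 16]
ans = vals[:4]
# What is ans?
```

vals has length 7. The slice vals[:4] selects indices [0, 1, 2, 3] (0->15, 1->12, 2->12, 3->16), giving [15, 12, 12, 16].

[15, 12, 12, 16]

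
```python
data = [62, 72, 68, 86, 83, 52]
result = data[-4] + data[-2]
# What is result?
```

data has length 6. Negative index -4 maps to positive index 6 + (-4) = 2. data[2] = 68.
data has length 6. Negative index -2 maps to positive index 6 + (-2) = 4. data[4] = 83.
Sum: 68 + 83 = 151.

151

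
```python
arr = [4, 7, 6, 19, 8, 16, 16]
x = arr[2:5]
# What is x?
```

arr has length 7. The slice arr[2:5] selects indices [2, 3, 4] (2->6, 3->19, 4->8), giving [6, 19, 8].

[6, 19, 8]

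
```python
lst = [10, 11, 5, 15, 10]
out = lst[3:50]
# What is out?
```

lst has length 5. The slice lst[3:50] selects indices [3, 4] (3->15, 4->10), giving [15, 10].

[15, 10]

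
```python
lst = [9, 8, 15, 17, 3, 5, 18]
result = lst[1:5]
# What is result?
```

lst has length 7. The slice lst[1:5] selects indices [1, 2, 3, 4] (1->8, 2->15, 3->17, 4->3), giving [8, 15, 17, 3].

[8, 15, 17, 3]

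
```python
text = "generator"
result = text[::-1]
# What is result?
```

text has length 9. The slice text[::-1] selects indices [8, 7, 6, 5, 4, 3, 2, 1, 0] (8->'r', 7->'o', 6->'t', 5->'a', 4->'r', 3->'e', 2->'n', 1->'e', 0->'g'), giving 'rotareneg'.

'rotareneg'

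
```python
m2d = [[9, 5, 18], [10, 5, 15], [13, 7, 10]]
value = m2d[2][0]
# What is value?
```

m2d[2] = [13, 7, 10]. Taking column 0 of that row yields 13.

13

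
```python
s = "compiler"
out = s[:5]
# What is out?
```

s has length 8. The slice s[:5] selects indices [0, 1, 2, 3, 4] (0->'c', 1->'o', 2->'m', 3->'p', 4->'i'), giving 'compi'.

'compi'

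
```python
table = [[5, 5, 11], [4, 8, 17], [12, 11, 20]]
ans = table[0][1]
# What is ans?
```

table[0] = [5, 5, 11]. Taking column 1 of that row yields 5.

5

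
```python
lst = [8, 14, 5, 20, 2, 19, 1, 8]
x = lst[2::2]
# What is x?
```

lst has length 8. The slice lst[2::2] selects indices [2, 4, 6] (2->5, 4->2, 6->1), giving [5, 2, 1].

[5, 2, 1]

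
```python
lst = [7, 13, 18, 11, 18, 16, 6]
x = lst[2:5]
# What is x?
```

lst has length 7. The slice lst[2:5] selects indices [2, 3, 4] (2->18, 3->11, 4->18), giving [18, 11, 18].

[18, 11, 18]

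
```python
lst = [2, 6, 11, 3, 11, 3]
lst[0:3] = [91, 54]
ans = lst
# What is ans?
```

lst starts as [2, 6, 11, 3, 11, 3] (length 6). The slice lst[0:3] covers indices [0, 1, 2] with values [2, 6, 11]. Replacing that slice with [91, 54] (different length) produces [91, 54, 3, 11, 3].

[91, 54, 3, 11, 3]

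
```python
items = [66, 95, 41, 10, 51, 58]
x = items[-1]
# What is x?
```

items has length 6. Negative index -1 maps to positive index 6 + (-1) = 5. items[5] = 58.

58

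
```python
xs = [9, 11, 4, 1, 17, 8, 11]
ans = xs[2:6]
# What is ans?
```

xs has length 7. The slice xs[2:6] selects indices [2, 3, 4, 5] (2->4, 3->1, 4->17, 5->8), giving [4, 1, 17, 8].

[4, 1, 17, 8]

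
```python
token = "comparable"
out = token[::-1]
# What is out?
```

token has length 10. The slice token[::-1] selects indices [9, 8, 7, 6, 5, 4, 3, 2, 1, 0] (9->'e', 8->'l', 7->'b', 6->'a', 5->'r', 4->'a', 3->'p', 2->'m', 1->'o', 0->'c'), giving 'elbarapmoc'.

'elbarapmoc'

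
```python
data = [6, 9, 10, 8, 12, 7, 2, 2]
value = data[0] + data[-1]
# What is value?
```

data has length 8. data[0] = 6.
data has length 8. Negative index -1 maps to positive index 8 + (-1) = 7. data[7] = 2.
Sum: 6 + 2 = 8.

8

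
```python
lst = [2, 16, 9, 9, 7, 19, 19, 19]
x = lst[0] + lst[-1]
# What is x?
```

lst has length 8. lst[0] = 2.
lst has length 8. Negative index -1 maps to positive index 8 + (-1) = 7. lst[7] = 19.
Sum: 2 + 19 = 21.

21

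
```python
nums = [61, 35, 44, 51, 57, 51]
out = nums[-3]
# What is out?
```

nums has length 6. Negative index -3 maps to positive index 6 + (-3) = 3. nums[3] = 51.

51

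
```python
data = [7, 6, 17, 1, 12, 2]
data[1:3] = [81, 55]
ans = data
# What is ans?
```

data starts as [7, 6, 17, 1, 12, 2] (length 6). The slice data[1:3] covers indices [1, 2] with values [6, 17]. Replacing that slice with [81, 55] (same length) produces [7, 81, 55, 1, 12, 2].

[7, 81, 55, 1, 12, 2]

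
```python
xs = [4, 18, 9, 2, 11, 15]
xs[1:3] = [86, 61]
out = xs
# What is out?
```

xs starts as [4, 18, 9, 2, 11, 15] (length 6). The slice xs[1:3] covers indices [1, 2] with values [18, 9]. Replacing that slice with [86, 61] (same length) produces [4, 86, 61, 2, 11, 15].

[4, 86, 61, 2, 11, 15]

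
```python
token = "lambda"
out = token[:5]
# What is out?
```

token has length 6. The slice token[:5] selects indices [0, 1, 2, 3, 4] (0->'l', 1->'a', 2->'m', 3->'b', 4->'d'), giving 'lambd'.

'lambd'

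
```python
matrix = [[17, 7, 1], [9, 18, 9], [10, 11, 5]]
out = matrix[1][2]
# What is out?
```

matrix[1] = [9, 18, 9]. Taking column 2 of that row yields 9.

9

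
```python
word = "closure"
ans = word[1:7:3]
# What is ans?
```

word has length 7. The slice word[1:7:3] selects indices [1, 4] (1->'l', 4->'u'), giving 'lu'.

'lu'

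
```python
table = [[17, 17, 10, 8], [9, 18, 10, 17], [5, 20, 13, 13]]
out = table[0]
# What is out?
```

table has 3 rows. Row 0 is [17, 17, 10, 8].

[17, 17, 10, 8]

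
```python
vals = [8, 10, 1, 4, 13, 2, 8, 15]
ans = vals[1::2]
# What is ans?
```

vals has length 8. The slice vals[1::2] selects indices [1, 3, 5, 7] (1->10, 3->4, 5->2, 7->15), giving [10, 4, 2, 15].

[10, 4, 2, 15]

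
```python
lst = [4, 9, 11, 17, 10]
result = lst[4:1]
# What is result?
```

lst has length 5. The slice lst[4:1] resolves to an empty index range, so the result is [].

[]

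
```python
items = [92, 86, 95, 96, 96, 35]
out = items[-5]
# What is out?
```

items has length 6. Negative index -5 maps to positive index 6 + (-5) = 1. items[1] = 86.

86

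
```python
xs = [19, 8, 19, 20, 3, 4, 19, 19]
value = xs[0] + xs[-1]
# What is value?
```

xs has length 8. xs[0] = 19.
xs has length 8. Negative index -1 maps to positive index 8 + (-1) = 7. xs[7] = 19.
Sum: 19 + 19 = 38.

38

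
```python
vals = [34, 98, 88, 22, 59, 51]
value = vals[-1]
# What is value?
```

vals has length 6. Negative index -1 maps to positive index 6 + (-1) = 5. vals[5] = 51.

51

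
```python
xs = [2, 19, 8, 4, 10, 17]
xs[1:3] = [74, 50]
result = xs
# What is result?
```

xs starts as [2, 19, 8, 4, 10, 17] (length 6). The slice xs[1:3] covers indices [1, 2] with values [19, 8]. Replacing that slice with [74, 50] (same length) produces [2, 74, 50, 4, 10, 17].

[2, 74, 50, 4, 10, 17]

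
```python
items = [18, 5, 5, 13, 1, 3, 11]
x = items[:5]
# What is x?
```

items has length 7. The slice items[:5] selects indices [0, 1, 2, 3, 4] (0->18, 1->5, 2->5, 3->13, 4->1), giving [18, 5, 5, 13, 1].

[18, 5, 5, 13, 1]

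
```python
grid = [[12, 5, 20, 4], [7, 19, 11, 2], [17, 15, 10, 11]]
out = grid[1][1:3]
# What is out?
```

grid[1] = [7, 19, 11, 2]. grid[1] has length 4. The slice grid[1][1:3] selects indices [1, 2] (1->19, 2->11), giving [19, 11].

[19, 11]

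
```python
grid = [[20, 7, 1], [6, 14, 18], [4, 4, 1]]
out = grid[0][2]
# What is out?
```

grid[0] = [20, 7, 1]. Taking column 2 of that row yields 1.

1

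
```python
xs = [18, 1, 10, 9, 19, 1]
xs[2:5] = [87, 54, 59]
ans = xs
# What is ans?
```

xs starts as [18, 1, 10, 9, 19, 1] (length 6). The slice xs[2:5] covers indices [2, 3, 4] with values [10, 9, 19]. Replacing that slice with [87, 54, 59] (same length) produces [18, 1, 87, 54, 59, 1].

[18, 1, 87, 54, 59, 1]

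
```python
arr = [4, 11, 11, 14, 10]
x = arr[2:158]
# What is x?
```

arr has length 5. The slice arr[2:158] selects indices [2, 3, 4] (2->11, 3->14, 4->10), giving [11, 14, 10].

[11, 14, 10]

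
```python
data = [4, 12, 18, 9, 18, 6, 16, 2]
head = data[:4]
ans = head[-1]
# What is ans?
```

data has length 8. The slice data[:4] selects indices [0, 1, 2, 3] (0->4, 1->12, 2->18, 3->9), giving [4, 12, 18, 9]. So head = [4, 12, 18, 9]. Then head[-1] = 9.

9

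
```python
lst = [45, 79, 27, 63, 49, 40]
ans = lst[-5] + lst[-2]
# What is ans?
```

lst has length 6. Negative index -5 maps to positive index 6 + (-5) = 1. lst[1] = 79.
lst has length 6. Negative index -2 maps to positive index 6 + (-2) = 4. lst[4] = 49.
Sum: 79 + 49 = 128.

128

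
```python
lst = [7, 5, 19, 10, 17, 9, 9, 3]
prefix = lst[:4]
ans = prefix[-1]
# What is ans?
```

lst has length 8. The slice lst[:4] selects indices [0, 1, 2, 3] (0->7, 1->5, 2->19, 3->10), giving [7, 5, 19, 10]. So prefix = [7, 5, 19, 10]. Then prefix[-1] = 10.

10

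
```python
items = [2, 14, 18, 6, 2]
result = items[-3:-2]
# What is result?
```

items has length 5. The slice items[-3:-2] selects indices [2] (2->18), giving [18].

[18]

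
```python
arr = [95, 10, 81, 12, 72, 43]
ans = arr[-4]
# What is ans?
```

arr has length 6. Negative index -4 maps to positive index 6 + (-4) = 2. arr[2] = 81.

81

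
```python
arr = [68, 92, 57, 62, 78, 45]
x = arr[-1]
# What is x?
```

arr has length 6. Negative index -1 maps to positive index 6 + (-1) = 5. arr[5] = 45.

45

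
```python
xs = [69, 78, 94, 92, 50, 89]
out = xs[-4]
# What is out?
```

xs has length 6. Negative index -4 maps to positive index 6 + (-4) = 2. xs[2] = 94.

94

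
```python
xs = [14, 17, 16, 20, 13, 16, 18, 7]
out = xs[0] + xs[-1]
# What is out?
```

xs has length 8. xs[0] = 14.
xs has length 8. Negative index -1 maps to positive index 8 + (-1) = 7. xs[7] = 7.
Sum: 14 + 7 = 21.

21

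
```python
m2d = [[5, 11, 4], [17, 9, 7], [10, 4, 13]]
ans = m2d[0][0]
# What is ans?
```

m2d[0] = [5, 11, 4]. Taking column 0 of that row yields 5.

5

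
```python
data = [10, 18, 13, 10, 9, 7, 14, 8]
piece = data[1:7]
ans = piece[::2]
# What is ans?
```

data has length 8. The slice data[1:7] selects indices [1, 2, 3, 4, 5, 6] (1->18, 2->13, 3->10, 4->9, 5->7, 6->14), giving [18, 13, 10, 9, 7, 14]. So piece = [18, 13, 10, 9, 7, 14]. piece has length 6. The slice piece[::2] selects indices [0, 2, 4] (0->18, 2->10, 4->7), giving [18, 10, 7].

[18, 10, 7]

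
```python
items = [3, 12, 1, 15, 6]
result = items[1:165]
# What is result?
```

items has length 5. The slice items[1:165] selects indices [1, 2, 3, 4] (1->12, 2->1, 3->15, 4->6), giving [12, 1, 15, 6].

[12, 1, 15, 6]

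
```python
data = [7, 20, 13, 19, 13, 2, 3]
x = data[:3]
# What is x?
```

data has length 7. The slice data[:3] selects indices [0, 1, 2] (0->7, 1->20, 2->13), giving [7, 20, 13].

[7, 20, 13]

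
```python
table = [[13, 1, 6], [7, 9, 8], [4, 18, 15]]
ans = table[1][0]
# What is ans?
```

table[1] = [7, 9, 8]. Taking column 0 of that row yields 7.

7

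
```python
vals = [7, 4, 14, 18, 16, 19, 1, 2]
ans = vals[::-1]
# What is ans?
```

vals has length 8. The slice vals[::-1] selects indices [7, 6, 5, 4, 3, 2, 1, 0] (7->2, 6->1, 5->19, 4->16, 3->18, 2->14, 1->4, 0->7), giving [2, 1, 19, 16, 18, 14, 4, 7].

[2, 1, 19, 16, 18, 14, 4, 7]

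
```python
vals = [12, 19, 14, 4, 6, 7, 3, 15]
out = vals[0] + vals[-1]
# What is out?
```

vals has length 8. vals[0] = 12.
vals has length 8. Negative index -1 maps to positive index 8 + (-1) = 7. vals[7] = 15.
Sum: 12 + 15 = 27.

27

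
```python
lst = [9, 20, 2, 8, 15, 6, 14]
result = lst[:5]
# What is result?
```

lst has length 7. The slice lst[:5] selects indices [0, 1, 2, 3, 4] (0->9, 1->20, 2->2, 3->8, 4->15), giving [9, 20, 2, 8, 15].

[9, 20, 2, 8, 15]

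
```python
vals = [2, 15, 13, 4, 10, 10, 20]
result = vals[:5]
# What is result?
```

vals has length 7. The slice vals[:5] selects indices [0, 1, 2, 3, 4] (0->2, 1->15, 2->13, 3->4, 4->10), giving [2, 15, 13, 4, 10].

[2, 15, 13, 4, 10]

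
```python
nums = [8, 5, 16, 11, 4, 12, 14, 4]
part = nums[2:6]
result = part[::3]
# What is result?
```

nums has length 8. The slice nums[2:6] selects indices [2, 3, 4, 5] (2->16, 3->11, 4->4, 5->12), giving [16, 11, 4, 12]. So part = [16, 11, 4, 12]. part has length 4. The slice part[::3] selects indices [0, 3] (0->16, 3->12), giving [16, 12].

[16, 12]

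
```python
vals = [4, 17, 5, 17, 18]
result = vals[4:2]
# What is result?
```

vals has length 5. The slice vals[4:2] resolves to an empty index range, so the result is [].

[]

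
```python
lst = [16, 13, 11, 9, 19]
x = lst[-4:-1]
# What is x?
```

lst has length 5. The slice lst[-4:-1] selects indices [1, 2, 3] (1->13, 2->11, 3->9), giving [13, 11, 9].

[13, 11, 9]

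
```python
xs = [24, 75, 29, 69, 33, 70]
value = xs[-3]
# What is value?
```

xs has length 6. Negative index -3 maps to positive index 6 + (-3) = 3. xs[3] = 69.

69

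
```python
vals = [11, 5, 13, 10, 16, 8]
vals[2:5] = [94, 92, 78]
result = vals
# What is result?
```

vals starts as [11, 5, 13, 10, 16, 8] (length 6). The slice vals[2:5] covers indices [2, 3, 4] with values [13, 10, 16]. Replacing that slice with [94, 92, 78] (same length) produces [11, 5, 94, 92, 78, 8].

[11, 5, 94, 92, 78, 8]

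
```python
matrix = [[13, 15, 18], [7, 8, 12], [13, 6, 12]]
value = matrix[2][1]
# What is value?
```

matrix[2] = [13, 6, 12]. Taking column 1 of that row yields 6.

6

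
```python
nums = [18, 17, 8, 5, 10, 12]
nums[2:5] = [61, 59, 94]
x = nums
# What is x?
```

nums starts as [18, 17, 8, 5, 10, 12] (length 6). The slice nums[2:5] covers indices [2, 3, 4] with values [8, 5, 10]. Replacing that slice with [61, 59, 94] (same length) produces [18, 17, 61, 59, 94, 12].

[18, 17, 61, 59, 94, 12]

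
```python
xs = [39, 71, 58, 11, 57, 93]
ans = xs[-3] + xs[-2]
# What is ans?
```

xs has length 6. Negative index -3 maps to positive index 6 + (-3) = 3. xs[3] = 11.
xs has length 6. Negative index -2 maps to positive index 6 + (-2) = 4. xs[4] = 57.
Sum: 11 + 57 = 68.

68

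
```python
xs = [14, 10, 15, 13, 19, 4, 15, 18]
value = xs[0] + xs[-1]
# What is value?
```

xs has length 8. xs[0] = 14.
xs has length 8. Negative index -1 maps to positive index 8 + (-1) = 7. xs[7] = 18.
Sum: 14 + 18 = 32.

32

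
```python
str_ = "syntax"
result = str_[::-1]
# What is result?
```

str_ has length 6. The slice str_[::-1] selects indices [5, 4, 3, 2, 1, 0] (5->'x', 4->'a', 3->'t', 2->'n', 1->'y', 0->'s'), giving 'xatnys'.

'xatnys'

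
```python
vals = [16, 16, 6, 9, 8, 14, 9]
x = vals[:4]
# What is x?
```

vals has length 7. The slice vals[:4] selects indices [0, 1, 2, 3] (0->16, 1->16, 2->6, 3->9), giving [16, 16, 6, 9].

[16, 16, 6, 9]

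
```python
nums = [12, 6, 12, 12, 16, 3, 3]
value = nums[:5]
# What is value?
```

nums has length 7. The slice nums[:5] selects indices [0, 1, 2, 3, 4] (0->12, 1->6, 2->12, 3->12, 4->16), giving [12, 6, 12, 12, 16].

[12, 6, 12, 12, 16]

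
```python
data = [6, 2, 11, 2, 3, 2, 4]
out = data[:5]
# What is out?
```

data has length 7. The slice data[:5] selects indices [0, 1, 2, 3, 4] (0->6, 1->2, 2->11, 3->2, 4->3), giving [6, 2, 11, 2, 3].

[6, 2, 11, 2, 3]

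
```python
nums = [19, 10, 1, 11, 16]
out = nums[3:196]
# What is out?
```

nums has length 5. The slice nums[3:196] selects indices [3, 4] (3->11, 4->16), giving [11, 16].

[11, 16]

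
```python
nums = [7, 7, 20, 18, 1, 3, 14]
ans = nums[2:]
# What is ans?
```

nums has length 7. The slice nums[2:] selects indices [2, 3, 4, 5, 6] (2->20, 3->18, 4->1, 5->3, 6->14), giving [20, 18, 1, 3, 14].

[20, 18, 1, 3, 14]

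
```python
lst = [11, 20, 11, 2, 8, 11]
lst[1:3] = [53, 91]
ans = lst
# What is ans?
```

lst starts as [11, 20, 11, 2, 8, 11] (length 6). The slice lst[1:3] covers indices [1, 2] with values [20, 11]. Replacing that slice with [53, 91] (same length) produces [11, 53, 91, 2, 8, 11].

[11, 53, 91, 2, 8, 11]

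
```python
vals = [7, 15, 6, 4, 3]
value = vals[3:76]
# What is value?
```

vals has length 5. The slice vals[3:76] selects indices [3, 4] (3->4, 4->3), giving [4, 3].

[4, 3]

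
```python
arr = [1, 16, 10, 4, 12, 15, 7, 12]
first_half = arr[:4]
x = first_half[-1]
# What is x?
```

arr has length 8. The slice arr[:4] selects indices [0, 1, 2, 3] (0->1, 1->16, 2->10, 3->4), giving [1, 16, 10, 4]. So first_half = [1, 16, 10, 4]. Then first_half[-1] = 4.

4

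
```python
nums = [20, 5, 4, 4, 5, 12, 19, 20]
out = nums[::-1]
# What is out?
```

nums has length 8. The slice nums[::-1] selects indices [7, 6, 5, 4, 3, 2, 1, 0] (7->20, 6->19, 5->12, 4->5, 3->4, 2->4, 1->5, 0->20), giving [20, 19, 12, 5, 4, 4, 5, 20].

[20, 19, 12, 5, 4, 4, 5, 20]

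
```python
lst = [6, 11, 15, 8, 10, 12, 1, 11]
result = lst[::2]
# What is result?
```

lst has length 8. The slice lst[::2] selects indices [0, 2, 4, 6] (0->6, 2->15, 4->10, 6->1), giving [6, 15, 10, 1].

[6, 15, 10, 1]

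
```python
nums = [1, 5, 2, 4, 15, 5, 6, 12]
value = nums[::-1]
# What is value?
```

nums has length 8. The slice nums[::-1] selects indices [7, 6, 5, 4, 3, 2, 1, 0] (7->12, 6->6, 5->5, 4->15, 3->4, 2->2, 1->5, 0->1), giving [12, 6, 5, 15, 4, 2, 5, 1].

[12, 6, 5, 15, 4, 2, 5, 1]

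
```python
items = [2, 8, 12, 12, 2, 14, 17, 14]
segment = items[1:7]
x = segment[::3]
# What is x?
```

items has length 8. The slice items[1:7] selects indices [1, 2, 3, 4, 5, 6] (1->8, 2->12, 3->12, 4->2, 5->14, 6->17), giving [8, 12, 12, 2, 14, 17]. So segment = [8, 12, 12, 2, 14, 17]. segment has length 6. The slice segment[::3] selects indices [0, 3] (0->8, 3->2), giving [8, 2].

[8, 2]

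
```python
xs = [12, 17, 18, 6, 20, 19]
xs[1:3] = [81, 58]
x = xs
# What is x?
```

xs starts as [12, 17, 18, 6, 20, 19] (length 6). The slice xs[1:3] covers indices [1, 2] with values [17, 18]. Replacing that slice with [81, 58] (same length) produces [12, 81, 58, 6, 20, 19].

[12, 81, 58, 6, 20, 19]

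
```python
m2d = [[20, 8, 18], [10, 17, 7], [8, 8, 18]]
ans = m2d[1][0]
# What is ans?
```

m2d[1] = [10, 17, 7]. Taking column 0 of that row yields 10.

10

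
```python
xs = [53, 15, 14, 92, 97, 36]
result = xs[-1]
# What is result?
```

xs has length 6. Negative index -1 maps to positive index 6 + (-1) = 5. xs[5] = 36.

36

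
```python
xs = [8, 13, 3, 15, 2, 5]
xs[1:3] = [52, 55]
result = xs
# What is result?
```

xs starts as [8, 13, 3, 15, 2, 5] (length 6). The slice xs[1:3] covers indices [1, 2] with values [13, 3]. Replacing that slice with [52, 55] (same length) produces [8, 52, 55, 15, 2, 5].

[8, 52, 55, 15, 2, 5]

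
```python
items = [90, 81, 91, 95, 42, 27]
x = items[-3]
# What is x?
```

items has length 6. Negative index -3 maps to positive index 6 + (-3) = 3. items[3] = 95.

95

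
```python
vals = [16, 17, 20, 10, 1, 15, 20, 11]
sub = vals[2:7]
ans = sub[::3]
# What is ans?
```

vals has length 8. The slice vals[2:7] selects indices [2, 3, 4, 5, 6] (2->20, 3->10, 4->1, 5->15, 6->20), giving [20, 10, 1, 15, 20]. So sub = [20, 10, 1, 15, 20]. sub has length 5. The slice sub[::3] selects indices [0, 3] (0->20, 3->15), giving [20, 15].

[20, 15]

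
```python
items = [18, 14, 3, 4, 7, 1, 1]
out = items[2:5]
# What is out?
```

items has length 7. The slice items[2:5] selects indices [2, 3, 4] (2->3, 3->4, 4->7), giving [3, 4, 7].

[3, 4, 7]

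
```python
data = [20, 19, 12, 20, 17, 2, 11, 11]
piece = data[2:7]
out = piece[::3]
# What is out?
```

data has length 8. The slice data[2:7] selects indices [2, 3, 4, 5, 6] (2->12, 3->20, 4->17, 5->2, 6->11), giving [12, 20, 17, 2, 11]. So piece = [12, 20, 17, 2, 11]. piece has length 5. The slice piece[::3] selects indices [0, 3] (0->12, 3->2), giving [12, 2].

[12, 2]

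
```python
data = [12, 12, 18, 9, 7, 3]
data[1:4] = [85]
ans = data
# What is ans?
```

data starts as [12, 12, 18, 9, 7, 3] (length 6). The slice data[1:4] covers indices [1, 2, 3] with values [12, 18, 9]. Replacing that slice with [85] (different length) produces [12, 85, 7, 3].

[12, 85, 7, 3]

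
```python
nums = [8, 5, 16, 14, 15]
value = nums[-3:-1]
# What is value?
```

nums has length 5. The slice nums[-3:-1] selects indices [2, 3] (2->16, 3->14), giving [16, 14].

[16, 14]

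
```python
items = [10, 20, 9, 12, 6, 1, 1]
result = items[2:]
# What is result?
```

items has length 7. The slice items[2:] selects indices [2, 3, 4, 5, 6] (2->9, 3->12, 4->6, 5->1, 6->1), giving [9, 12, 6, 1, 1].

[9, 12, 6, 1, 1]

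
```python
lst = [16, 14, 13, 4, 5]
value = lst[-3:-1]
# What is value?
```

lst has length 5. The slice lst[-3:-1] selects indices [2, 3] (2->13, 3->4), giving [13, 4].

[13, 4]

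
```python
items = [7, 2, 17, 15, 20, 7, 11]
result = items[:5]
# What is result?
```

items has length 7. The slice items[:5] selects indices [0, 1, 2, 3, 4] (0->7, 1->2, 2->17, 3->15, 4->20), giving [7, 2, 17, 15, 20].

[7, 2, 17, 15, 20]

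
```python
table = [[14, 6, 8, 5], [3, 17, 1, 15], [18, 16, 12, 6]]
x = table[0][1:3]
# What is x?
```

table[0] = [14, 6, 8, 5]. table[0] has length 4. The slice table[0][1:3] selects indices [1, 2] (1->6, 2->8), giving [6, 8].

[6, 8]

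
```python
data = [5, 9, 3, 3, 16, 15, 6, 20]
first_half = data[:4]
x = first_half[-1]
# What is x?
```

data has length 8. The slice data[:4] selects indices [0, 1, 2, 3] (0->5, 1->9, 2->3, 3->3), giving [5, 9, 3, 3]. So first_half = [5, 9, 3, 3]. Then first_half[-1] = 3.

3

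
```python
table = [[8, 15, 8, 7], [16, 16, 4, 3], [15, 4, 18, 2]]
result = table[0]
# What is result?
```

table has 3 rows. Row 0 is [8, 15, 8, 7].

[8, 15, 8, 7]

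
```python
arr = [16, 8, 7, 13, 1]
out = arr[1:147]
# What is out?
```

arr has length 5. The slice arr[1:147] selects indices [1, 2, 3, 4] (1->8, 2->7, 3->13, 4->1), giving [8, 7, 13, 1].

[8, 7, 13, 1]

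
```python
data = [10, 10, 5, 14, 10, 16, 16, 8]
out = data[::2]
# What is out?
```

data has length 8. The slice data[::2] selects indices [0, 2, 4, 6] (0->10, 2->5, 4->10, 6->16), giving [10, 5, 10, 16].

[10, 5, 10, 16]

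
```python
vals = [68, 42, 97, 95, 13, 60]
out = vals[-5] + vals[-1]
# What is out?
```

vals has length 6. Negative index -5 maps to positive index 6 + (-5) = 1. vals[1] = 42.
vals has length 6. Negative index -1 maps to positive index 6 + (-1) = 5. vals[5] = 60.
Sum: 42 + 60 = 102.

102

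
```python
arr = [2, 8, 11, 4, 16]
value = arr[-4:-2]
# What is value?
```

arr has length 5. The slice arr[-4:-2] selects indices [1, 2] (1->8, 2->11), giving [8, 11].

[8, 11]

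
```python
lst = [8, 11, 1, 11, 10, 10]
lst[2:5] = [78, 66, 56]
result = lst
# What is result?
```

lst starts as [8, 11, 1, 11, 10, 10] (length 6). The slice lst[2:5] covers indices [2, 3, 4] with values [1, 11, 10]. Replacing that slice with [78, 66, 56] (same length) produces [8, 11, 78, 66, 56, 10].

[8, 11, 78, 66, 56, 10]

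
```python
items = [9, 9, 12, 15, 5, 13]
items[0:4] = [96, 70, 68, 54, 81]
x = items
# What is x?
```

items starts as [9, 9, 12, 15, 5, 13] (length 6). The slice items[0:4] covers indices [0, 1, 2, 3] with values [9, 9, 12, 15]. Replacing that slice with [96, 70, 68, 54, 81] (different length) produces [96, 70, 68, 54, 81, 5, 13].

[96, 70, 68, 54, 81, 5, 13]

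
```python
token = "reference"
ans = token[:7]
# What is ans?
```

token has length 9. The slice token[:7] selects indices [0, 1, 2, 3, 4, 5, 6] (0->'r', 1->'e', 2->'f', 3->'e', 4->'r', 5->'e', 6->'n'), giving 'referen'.

'referen'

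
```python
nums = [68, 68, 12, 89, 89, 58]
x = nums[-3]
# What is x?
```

nums has length 6. Negative index -3 maps to positive index 6 + (-3) = 3. nums[3] = 89.

89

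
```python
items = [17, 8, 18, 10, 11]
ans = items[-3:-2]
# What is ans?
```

items has length 5. The slice items[-3:-2] selects indices [2] (2->18), giving [18].

[18]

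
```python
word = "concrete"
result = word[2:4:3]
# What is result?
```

word has length 8. The slice word[2:4:3] selects indices [2] (2->'n'), giving 'n'.

'n'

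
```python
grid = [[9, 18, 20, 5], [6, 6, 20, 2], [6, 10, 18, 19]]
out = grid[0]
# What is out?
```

grid has 3 rows. Row 0 is [9, 18, 20, 5].

[9, 18, 20, 5]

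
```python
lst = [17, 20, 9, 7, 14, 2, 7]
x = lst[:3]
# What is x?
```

lst has length 7. The slice lst[:3] selects indices [0, 1, 2] (0->17, 1->20, 2->9), giving [17, 20, 9].

[17, 20, 9]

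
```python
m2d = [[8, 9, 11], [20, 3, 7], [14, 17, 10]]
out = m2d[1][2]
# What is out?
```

m2d[1] = [20, 3, 7]. Taking column 2 of that row yields 7.

7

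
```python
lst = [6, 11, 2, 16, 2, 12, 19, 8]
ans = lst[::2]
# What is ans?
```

lst has length 8. The slice lst[::2] selects indices [0, 2, 4, 6] (0->6, 2->2, 4->2, 6->19), giving [6, 2, 2, 19].

[6, 2, 2, 19]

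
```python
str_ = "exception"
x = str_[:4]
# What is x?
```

str_ has length 9. The slice str_[:4] selects indices [0, 1, 2, 3] (0->'e', 1->'x', 2->'c', 3->'e'), giving 'exce'.

'exce'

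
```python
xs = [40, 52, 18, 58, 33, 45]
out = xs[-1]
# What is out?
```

xs has length 6. Negative index -1 maps to positive index 6 + (-1) = 5. xs[5] = 45.

45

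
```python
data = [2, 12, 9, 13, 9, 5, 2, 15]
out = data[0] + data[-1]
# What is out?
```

data has length 8. data[0] = 2.
data has length 8. Negative index -1 maps to positive index 8 + (-1) = 7. data[7] = 15.
Sum: 2 + 15 = 17.

17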